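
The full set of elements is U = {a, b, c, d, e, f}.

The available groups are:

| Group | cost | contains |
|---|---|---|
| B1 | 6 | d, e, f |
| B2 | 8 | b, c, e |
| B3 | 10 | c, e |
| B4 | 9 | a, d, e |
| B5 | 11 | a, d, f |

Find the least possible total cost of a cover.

19

B2, B5 together cover every element (B2 ∪ B5 = {a, b, c, d, e, f}); total cost 8 + 11 = 19.
The greedy pick B1, B2, B4 costs 23; no covering selection beats 19.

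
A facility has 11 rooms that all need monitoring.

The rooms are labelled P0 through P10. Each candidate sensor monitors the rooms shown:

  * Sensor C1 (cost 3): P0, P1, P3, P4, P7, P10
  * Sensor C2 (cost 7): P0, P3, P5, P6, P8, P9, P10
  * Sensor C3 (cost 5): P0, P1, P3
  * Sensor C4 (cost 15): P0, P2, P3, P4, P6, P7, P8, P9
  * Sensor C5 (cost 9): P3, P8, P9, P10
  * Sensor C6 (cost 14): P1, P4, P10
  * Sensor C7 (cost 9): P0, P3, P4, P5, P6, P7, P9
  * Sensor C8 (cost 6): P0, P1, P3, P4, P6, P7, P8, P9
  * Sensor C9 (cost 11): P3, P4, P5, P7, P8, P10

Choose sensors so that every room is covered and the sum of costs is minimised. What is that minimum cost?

C1, C2, C4 together cover every room (C1 ∪ C2 ∪ C4 = {P0, P1, P2, P3, P4, P5, P6, P7, P8, P9, P10}); total cost 3 + 7 + 15 = 25.
No covering selection has total cost below 25.

25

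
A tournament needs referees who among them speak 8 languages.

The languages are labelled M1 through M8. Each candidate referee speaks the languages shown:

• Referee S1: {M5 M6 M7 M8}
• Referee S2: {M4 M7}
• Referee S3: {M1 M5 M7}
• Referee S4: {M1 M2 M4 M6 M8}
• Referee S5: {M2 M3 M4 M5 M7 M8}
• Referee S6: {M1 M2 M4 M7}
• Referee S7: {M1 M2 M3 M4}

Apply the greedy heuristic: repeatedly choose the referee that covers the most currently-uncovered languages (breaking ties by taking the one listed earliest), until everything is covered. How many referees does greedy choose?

Greedy: pick S5 (covers 6 new) → pick S4 (covers 2 new). Total picks: 2.

2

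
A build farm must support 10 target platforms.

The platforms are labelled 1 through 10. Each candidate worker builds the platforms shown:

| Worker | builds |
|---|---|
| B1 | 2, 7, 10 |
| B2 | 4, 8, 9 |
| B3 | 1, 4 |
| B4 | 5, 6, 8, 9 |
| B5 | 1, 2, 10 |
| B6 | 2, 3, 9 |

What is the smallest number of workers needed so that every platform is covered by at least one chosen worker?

4

Take {B1, B3, B4, B6}. Their union is {1, 2, 3, 4, 5, 6, 7, 8, 9, 10}, which is all 10 platforms.
Only B6 contains 3, so B6 is forced; the remaining 7 platforms need at least 3 more workers (each remaining worker adds at most 3) — so at least 4 workers are needed, and 4 is optimal.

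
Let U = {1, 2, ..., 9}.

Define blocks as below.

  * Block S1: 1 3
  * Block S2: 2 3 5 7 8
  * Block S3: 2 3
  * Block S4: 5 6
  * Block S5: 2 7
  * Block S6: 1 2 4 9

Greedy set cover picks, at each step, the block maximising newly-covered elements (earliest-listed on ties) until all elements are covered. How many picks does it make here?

Greedy: pick S2 (covers 5 new) → pick S6 (covers 3 new) → pick S4 (covers 1 new). Total picks: 3.

3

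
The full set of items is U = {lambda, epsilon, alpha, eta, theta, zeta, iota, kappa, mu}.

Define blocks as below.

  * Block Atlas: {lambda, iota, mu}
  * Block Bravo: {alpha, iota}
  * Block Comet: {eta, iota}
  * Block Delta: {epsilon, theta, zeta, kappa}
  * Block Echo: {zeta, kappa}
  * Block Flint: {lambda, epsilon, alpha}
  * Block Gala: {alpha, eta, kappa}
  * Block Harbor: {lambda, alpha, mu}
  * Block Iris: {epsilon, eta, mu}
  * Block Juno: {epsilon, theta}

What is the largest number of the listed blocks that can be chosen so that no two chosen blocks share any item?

Comet, Echo, Harbor, Juno are pairwise disjoint (Comet={eta,iota}; Echo={zeta,kappa}; Harbor={lambda,alpha,mu}; Juno={epsilon,theta}).
Every remaining block overlaps one of these, and no 5 of the listed blocks are pairwise disjoint, so 4 is the maximum.

4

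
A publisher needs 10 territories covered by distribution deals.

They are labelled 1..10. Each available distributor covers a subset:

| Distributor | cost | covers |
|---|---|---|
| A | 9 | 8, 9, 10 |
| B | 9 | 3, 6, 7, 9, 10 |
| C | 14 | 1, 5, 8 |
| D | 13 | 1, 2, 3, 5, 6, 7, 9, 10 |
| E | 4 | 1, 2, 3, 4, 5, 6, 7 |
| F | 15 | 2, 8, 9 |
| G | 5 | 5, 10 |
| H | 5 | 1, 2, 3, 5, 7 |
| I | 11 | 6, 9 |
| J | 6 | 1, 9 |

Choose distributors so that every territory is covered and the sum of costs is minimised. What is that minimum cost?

A, E together cover every territory (A ∪ E = {1, 2, 3, 4, 5, 6, 7, 8, 9, 10}); total cost 9 + 4 = 13.
No covering selection has total cost below 13.

13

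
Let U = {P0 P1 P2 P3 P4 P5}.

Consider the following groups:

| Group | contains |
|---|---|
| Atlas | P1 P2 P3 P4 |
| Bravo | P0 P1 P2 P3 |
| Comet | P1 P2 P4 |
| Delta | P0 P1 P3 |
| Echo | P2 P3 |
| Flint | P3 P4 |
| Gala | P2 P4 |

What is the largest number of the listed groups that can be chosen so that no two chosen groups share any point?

Delta, Gala are pairwise disjoint (Delta={P0,P1,P3}; Gala={P2,P4}).
Every remaining group overlaps one of these, and no 3 of the listed groups are pairwise disjoint, so 2 is the maximum.

2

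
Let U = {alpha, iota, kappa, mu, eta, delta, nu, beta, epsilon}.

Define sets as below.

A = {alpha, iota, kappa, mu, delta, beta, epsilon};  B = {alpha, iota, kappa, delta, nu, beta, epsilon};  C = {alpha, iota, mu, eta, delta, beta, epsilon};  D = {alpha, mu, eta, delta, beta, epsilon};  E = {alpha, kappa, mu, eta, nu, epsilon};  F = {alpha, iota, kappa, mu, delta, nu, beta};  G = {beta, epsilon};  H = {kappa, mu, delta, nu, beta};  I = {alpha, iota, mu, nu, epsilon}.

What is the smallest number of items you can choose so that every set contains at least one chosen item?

2

The 2 items {nu, beta} hit every set.
No single item lies in every set, so at least 2 are needed and 2 is optimal.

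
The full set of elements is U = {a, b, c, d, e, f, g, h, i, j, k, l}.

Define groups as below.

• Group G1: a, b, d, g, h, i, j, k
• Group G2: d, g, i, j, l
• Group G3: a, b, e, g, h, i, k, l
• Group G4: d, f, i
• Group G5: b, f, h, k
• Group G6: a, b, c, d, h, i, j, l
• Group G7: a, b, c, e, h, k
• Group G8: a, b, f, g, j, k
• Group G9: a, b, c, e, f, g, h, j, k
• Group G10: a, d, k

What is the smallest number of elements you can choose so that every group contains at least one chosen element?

Take T = {b, d}. Each listed group contains at least one of these, so T is a hitting set of size 2.
The groups G2, G7 are pairwise disjoint, so any hitting set needs a separate element for each — at least 2. Hence 2 is optimal.

2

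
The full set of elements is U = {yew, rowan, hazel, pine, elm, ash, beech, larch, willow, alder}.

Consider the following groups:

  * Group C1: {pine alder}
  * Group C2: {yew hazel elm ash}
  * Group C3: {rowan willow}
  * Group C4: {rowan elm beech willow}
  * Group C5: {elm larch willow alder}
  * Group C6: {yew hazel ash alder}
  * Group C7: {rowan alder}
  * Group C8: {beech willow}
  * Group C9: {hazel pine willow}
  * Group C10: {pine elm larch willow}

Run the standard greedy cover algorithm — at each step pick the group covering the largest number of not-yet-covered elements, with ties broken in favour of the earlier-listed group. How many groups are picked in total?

Greedy: pick C2 (covers 4 new) → pick C4 (covers 3 new) → pick C1 (covers 2 new) → pick C5 (covers 1 new). Total picks: 4.
(The true minimum cover uses only 3 groups, so greedy is not optimal here.)

4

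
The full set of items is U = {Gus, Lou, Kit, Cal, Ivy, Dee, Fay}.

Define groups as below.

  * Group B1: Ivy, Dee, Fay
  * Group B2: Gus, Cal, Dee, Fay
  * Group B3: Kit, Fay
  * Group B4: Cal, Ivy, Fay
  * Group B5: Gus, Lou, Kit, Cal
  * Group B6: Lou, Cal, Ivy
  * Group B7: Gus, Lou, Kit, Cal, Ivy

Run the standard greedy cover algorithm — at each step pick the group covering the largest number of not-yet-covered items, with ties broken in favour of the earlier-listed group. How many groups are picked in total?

2

Greedy: pick B7 (covers 5 new) → pick B1 (covers 2 new). Total picks: 2.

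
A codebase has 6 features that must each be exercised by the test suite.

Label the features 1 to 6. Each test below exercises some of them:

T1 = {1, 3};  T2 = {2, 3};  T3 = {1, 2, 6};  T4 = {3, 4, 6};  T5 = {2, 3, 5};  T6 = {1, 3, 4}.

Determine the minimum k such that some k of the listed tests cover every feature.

3

T4 and T5 and T6 together: T4 ∪ T5 ∪ T6 = {1, 2, 3, 4, 5, 6} — every feature is covered.
Only T5 contains 5, so T5 is forced; the remaining 3 features need at least 2 more tests (each remaining test adds at most 2) — so at least 3 tests are needed, and 3 is optimal.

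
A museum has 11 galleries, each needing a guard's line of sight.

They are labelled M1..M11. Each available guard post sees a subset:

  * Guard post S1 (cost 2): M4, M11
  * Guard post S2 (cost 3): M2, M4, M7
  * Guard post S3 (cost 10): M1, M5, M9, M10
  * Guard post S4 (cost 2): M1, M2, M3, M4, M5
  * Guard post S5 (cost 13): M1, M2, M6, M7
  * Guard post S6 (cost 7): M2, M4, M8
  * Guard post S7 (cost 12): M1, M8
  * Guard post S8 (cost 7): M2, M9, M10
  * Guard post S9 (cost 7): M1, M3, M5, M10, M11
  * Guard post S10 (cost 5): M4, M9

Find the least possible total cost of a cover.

31

S1, S4, S5, S6, S8 together cover every gallery (S1 ∪ S4 ∪ S5 ∪ S6 ∪ S8 = {M1, M2, M3, M4, M5, M6, M7, M8, M9, M10, M11}); total cost 2 + 2 + 13 + 7 + 7 = 31.
The greedy pick S4, S1, S2, S8, S6, S5 costs 34; no covering selection beats 31.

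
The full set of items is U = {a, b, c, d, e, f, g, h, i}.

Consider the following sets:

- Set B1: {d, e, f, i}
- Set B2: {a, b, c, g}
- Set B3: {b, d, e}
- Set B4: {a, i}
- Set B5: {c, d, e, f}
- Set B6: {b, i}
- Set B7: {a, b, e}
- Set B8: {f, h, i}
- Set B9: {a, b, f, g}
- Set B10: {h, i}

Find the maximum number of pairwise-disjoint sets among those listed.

2

B3, B4 are pairwise disjoint (B3={b,d,e}; B4={a,i}).
Every remaining set overlaps one of these, and no 3 of the listed sets are pairwise disjoint, so 2 is the maximum.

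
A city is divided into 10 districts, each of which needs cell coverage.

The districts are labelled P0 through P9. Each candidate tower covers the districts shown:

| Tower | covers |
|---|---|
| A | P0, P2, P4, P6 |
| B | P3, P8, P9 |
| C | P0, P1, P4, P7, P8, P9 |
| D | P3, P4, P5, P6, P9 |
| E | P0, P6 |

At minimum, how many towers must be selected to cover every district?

3

Take {A, C, D}. Their union is {P0, P1, P2, P3, P4, P5, P6, P7, P8, P9}, which is all 10 districts.
Only C contains P1, so C is forced; the remaining 4 districts need at least 2 more towers (each remaining tower adds at most 3) — so at least 3 towers are needed, and 3 is optimal.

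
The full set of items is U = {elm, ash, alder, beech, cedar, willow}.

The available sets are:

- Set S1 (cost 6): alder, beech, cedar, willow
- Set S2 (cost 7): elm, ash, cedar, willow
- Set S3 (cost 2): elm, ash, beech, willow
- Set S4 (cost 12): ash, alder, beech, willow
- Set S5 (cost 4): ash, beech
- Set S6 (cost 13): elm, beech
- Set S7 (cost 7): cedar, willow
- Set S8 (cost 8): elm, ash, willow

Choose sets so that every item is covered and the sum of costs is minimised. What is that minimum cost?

S1, S3 together cover every item (S1 ∪ S3 = {elm, ash, alder, beech, cedar, willow}); total cost 6 + 2 = 8.
No covering selection has total cost below 8.

8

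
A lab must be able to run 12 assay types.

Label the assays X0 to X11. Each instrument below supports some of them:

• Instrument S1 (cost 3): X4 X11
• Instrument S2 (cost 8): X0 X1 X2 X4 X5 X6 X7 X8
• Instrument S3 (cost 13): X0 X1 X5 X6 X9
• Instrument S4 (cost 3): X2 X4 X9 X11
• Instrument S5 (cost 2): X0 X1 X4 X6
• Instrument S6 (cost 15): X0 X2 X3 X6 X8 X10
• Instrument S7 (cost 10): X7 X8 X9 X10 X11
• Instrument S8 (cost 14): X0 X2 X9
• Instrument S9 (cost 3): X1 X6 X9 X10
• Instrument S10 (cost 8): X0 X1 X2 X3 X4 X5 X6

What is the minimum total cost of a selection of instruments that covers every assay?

S7, S10 together cover every assay (S7 ∪ S10 = {X0, X1, X2, X3, X4, X5, X6, X7, X8, X9, X10, X11}); total cost 10 + 8 = 18.
The greedy pick S5, S4, S2, S9, S10 costs 24; no covering selection beats 18.

18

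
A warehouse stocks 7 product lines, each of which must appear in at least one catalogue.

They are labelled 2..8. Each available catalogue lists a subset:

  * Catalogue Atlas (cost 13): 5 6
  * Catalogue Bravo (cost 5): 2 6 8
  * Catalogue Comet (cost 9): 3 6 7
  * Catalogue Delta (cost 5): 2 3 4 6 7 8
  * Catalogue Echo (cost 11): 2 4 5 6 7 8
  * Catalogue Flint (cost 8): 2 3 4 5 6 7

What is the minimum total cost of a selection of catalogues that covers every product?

Delta, Flint together cover every product (Delta ∪ Flint = {2, 3, 4, 5, 6, 7, 8}); total cost 5 + 8 = 13.
No covering selection has total cost below 13.

13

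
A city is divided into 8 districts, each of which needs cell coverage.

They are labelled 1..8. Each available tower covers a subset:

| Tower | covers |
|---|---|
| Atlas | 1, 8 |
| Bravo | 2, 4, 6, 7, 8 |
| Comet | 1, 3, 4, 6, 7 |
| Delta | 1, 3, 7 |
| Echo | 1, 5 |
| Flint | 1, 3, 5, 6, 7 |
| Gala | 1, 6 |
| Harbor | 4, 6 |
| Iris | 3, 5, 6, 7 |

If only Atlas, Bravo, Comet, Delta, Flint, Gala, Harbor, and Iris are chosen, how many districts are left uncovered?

0

Union of Atlas, Bravo, Comet, Delta, Flint, Gala, Harbor, Iris = {1, 2, 3, 4, 5, 6, 7, 8} — that's every district, so 0 are uncovered.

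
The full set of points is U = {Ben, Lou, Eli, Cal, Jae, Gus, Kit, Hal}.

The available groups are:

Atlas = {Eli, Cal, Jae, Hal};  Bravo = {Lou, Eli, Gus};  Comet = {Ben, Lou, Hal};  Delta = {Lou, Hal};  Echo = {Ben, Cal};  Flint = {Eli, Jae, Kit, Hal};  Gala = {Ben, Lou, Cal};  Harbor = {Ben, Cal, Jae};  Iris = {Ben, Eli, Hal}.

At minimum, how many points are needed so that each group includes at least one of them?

3

H = {Cal, Gus, Hal} meets every group (each contains at least one member of H), and |H| = 3.
No choice of 2 points meets every group, so 3 is the minimum.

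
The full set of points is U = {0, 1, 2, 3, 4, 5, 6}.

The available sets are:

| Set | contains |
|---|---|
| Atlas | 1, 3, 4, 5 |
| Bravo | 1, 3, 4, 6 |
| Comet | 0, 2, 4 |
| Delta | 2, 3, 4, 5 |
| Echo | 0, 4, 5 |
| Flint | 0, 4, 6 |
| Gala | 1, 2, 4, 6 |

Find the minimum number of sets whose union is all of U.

3

Atlas, Delta, and Flint cover everything between them: the union {0, 1, 2, 3, 4, 5, 6} is all of U.
No 2 of the 7 sets cover everything (all 21 combinations miss at least one point), so 3 is optimal.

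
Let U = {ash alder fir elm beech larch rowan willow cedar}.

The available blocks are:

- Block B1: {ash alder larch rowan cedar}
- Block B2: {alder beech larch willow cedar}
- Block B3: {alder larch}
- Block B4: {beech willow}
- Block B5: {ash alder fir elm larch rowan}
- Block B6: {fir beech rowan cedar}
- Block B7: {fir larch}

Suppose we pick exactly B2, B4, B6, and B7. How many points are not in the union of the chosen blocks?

Union of B2, B4, B6, B7 = {alder, fir, beech, larch, rowan, willow, cedar}.
Not covered: ash, elm — 2 points.

2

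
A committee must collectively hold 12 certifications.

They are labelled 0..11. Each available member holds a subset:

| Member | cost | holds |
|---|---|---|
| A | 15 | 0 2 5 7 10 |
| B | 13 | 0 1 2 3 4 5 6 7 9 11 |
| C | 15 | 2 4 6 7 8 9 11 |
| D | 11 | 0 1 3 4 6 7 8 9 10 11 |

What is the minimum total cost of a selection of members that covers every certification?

B, D together cover every certification (B ∪ D = {0, 1, 2, 3, 4, 5, 6, 7, 8, 9, 10, 11}); total cost 13 + 11 = 24.
No covering selection has total cost below 24.

24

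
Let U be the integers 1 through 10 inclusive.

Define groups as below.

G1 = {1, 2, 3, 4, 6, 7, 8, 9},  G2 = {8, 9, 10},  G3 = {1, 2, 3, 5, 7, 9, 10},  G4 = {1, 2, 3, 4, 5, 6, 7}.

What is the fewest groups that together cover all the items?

2

G1 and G3 together: G1 ∪ G3 = {1, 2, 3, 4, 5, 6, 7, 8, 9, 10} — every item is covered.
No single group has all 10 items (the largest, G1, has 8), so 2 is optimal.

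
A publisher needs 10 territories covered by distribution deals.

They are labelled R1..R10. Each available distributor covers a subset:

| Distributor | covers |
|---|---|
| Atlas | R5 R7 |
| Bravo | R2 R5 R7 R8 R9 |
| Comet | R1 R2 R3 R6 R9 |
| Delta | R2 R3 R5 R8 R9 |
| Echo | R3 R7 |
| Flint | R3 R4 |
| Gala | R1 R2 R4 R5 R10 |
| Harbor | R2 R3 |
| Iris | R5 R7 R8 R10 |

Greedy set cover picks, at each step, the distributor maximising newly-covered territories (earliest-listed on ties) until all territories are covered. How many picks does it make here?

Greedy: pick Bravo (covers 5 new) → pick Comet (covers 3 new) → pick Gala (covers 2 new). Total picks: 3.

3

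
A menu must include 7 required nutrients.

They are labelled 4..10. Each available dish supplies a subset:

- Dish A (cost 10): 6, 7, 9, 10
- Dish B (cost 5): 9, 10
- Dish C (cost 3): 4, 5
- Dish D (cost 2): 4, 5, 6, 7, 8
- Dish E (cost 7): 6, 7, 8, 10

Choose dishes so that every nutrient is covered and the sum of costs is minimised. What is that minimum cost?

7

B, D together cover every nutrient (B ∪ D = {4, 5, 6, 7, 8, 9, 10}); total cost 5 + 2 = 7.
No covering selection has total cost below 7.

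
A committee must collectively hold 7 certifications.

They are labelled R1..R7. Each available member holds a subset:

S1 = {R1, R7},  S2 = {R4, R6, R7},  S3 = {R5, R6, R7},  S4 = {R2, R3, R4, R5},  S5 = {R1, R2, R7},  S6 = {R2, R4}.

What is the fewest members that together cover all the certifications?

S3 and S4 and S5 together: S3 ∪ S4 ∪ S5 = {R1, R2, R3, R4, R5, R6, R7} — every certification is covered.
Only S4 contains R3, so S4 is forced; the remaining 3 certifications need at least 2 more members (each remaining member adds at most 2) — so at least 3 members are needed, and 3 is optimal.

3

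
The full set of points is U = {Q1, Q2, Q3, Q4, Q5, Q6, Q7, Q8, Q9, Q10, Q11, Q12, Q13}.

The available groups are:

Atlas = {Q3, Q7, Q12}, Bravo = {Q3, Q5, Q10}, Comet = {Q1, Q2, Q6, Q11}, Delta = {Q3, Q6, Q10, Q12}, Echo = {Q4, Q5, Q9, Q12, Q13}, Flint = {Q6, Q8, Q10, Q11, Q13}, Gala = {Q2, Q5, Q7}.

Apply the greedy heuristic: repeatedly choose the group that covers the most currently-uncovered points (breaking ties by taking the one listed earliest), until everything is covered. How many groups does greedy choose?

Greedy: pick Echo (covers 5 new) → pick Comet (covers 4 new) → pick Atlas (covers 2 new) → pick Flint (covers 2 new). Total picks: 4.

4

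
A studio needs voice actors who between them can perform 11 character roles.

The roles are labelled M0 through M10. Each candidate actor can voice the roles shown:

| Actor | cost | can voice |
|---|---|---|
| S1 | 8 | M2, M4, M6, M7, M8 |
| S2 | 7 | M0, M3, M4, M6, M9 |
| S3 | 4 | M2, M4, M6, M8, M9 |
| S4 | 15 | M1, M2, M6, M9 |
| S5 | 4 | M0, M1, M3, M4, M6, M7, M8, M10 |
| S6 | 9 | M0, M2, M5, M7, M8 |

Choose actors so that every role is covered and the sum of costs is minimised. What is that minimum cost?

17

S3, S5, S6 together cover every role (S3 ∪ S5 ∪ S6 = {M0, M1, M2, M3, M4, M5, M6, M7, M8, M9, M10}); total cost 4 + 4 + 9 = 17.
No covering selection has total cost below 17.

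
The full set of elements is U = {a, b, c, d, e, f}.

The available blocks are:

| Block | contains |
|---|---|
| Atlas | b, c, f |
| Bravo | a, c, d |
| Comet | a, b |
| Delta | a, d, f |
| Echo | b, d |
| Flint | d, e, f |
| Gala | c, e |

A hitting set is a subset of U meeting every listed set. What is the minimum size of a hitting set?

H = {a, c, d} meets every block (each contains at least one member of H), and |H| = 3.
No choice of 2 elements meets every block, so 3 is the minimum.

3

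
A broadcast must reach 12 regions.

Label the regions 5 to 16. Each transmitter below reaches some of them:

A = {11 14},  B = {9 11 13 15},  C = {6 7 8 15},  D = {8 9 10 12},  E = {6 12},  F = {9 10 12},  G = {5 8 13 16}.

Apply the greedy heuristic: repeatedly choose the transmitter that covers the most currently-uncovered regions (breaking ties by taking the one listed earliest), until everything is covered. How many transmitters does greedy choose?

5

Greedy: pick B (covers 4 new) → pick C (covers 3 new) → pick D (covers 2 new) → pick G (covers 2 new) → pick A (covers 1 new). Total picks: 5.
(The true minimum cover uses only 4 transmitters, so greedy is not optimal here.)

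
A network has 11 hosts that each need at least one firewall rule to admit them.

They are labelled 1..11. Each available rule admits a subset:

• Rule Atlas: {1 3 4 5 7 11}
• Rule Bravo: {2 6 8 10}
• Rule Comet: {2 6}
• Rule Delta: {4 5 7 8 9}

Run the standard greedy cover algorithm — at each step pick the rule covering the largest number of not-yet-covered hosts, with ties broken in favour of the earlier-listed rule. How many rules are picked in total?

3

Greedy: pick Atlas (covers 6 new) → pick Bravo (covers 4 new) → pick Delta (covers 1 new). Total picks: 3.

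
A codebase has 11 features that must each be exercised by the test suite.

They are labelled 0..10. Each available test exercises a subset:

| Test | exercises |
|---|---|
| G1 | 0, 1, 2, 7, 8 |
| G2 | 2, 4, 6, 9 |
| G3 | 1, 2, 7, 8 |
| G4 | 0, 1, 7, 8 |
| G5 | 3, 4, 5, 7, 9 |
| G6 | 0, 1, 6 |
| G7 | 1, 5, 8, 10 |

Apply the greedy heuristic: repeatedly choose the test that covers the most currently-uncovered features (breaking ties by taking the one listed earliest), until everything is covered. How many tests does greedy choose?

4

Greedy: pick G1 (covers 5 new) → pick G5 (covers 4 new) → pick G2 (covers 1 new) → pick G7 (covers 1 new). Total picks: 4.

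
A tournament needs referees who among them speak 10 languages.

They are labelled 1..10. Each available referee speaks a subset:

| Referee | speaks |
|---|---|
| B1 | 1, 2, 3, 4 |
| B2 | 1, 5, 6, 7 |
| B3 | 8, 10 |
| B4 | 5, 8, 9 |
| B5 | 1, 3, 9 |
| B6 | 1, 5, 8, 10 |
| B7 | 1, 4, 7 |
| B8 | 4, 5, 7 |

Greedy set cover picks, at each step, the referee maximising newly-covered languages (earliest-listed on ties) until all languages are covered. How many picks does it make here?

Greedy: pick B1 (covers 4 new) → pick B2 (covers 3 new) → pick B3 (covers 2 new) → pick B4 (covers 1 new). Total picks: 4.

4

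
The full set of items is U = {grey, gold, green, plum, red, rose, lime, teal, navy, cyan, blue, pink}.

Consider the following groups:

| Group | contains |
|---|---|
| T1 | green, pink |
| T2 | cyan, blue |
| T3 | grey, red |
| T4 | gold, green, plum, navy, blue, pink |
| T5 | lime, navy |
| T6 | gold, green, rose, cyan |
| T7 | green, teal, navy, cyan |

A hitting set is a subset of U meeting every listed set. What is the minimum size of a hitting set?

Take H = {grey, navy, cyan, pink}. Each listed group contains at least one of these, so H is a hitting set of size 4.
The groups T1, T2, T3, T5 are pairwise disjoint, so any hitting set needs a separate item for each — at least 4. Hence 4 is optimal.

4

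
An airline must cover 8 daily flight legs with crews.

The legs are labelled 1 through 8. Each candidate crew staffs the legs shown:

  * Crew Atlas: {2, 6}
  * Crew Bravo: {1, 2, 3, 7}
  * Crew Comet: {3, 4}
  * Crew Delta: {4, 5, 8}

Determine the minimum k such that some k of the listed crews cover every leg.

3

Take {Atlas, Bravo, Delta}. Their union is {1, 2, 3, 4, 5, 6, 7, 8}, which is all 8 legs.
Only Bravo contains 1, so Bravo is forced; the remaining 4 legs need at least 2 more crews (each remaining crew adds at most 3) — so at least 3 crews are needed, and 3 is optimal.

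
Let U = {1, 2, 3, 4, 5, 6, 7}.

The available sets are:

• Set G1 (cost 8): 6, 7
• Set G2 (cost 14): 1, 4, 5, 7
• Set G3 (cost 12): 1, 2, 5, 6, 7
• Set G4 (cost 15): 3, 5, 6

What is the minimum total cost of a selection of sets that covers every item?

G2, G3, G4 together cover every item (G2 ∪ G3 ∪ G4 = {1, 2, 3, 4, 5, 6, 7}); total cost 14 + 12 + 15 = 41.
No covering selection has total cost below 41.

41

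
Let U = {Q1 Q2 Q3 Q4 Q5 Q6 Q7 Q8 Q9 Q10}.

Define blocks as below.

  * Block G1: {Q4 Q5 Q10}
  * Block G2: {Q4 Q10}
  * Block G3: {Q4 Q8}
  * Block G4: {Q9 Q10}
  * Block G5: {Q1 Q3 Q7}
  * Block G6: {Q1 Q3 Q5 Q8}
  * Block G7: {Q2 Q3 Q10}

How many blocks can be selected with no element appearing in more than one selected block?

3

G3, G4, G5 are pairwise disjoint (G3={Q4,Q8}; G4={Q9,Q10}; G5={Q1,Q3,Q7}).
Every remaining block overlaps one of these, and no 4 of the listed blocks are pairwise disjoint, so 3 is the maximum.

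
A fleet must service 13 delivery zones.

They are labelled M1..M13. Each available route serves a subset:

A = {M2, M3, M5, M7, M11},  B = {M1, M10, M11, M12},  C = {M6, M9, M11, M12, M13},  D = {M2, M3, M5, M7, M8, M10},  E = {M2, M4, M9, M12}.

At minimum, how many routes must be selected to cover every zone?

4

Take {B, C, D, E}. Their union is {M1, M2, M3, M4, M5, M6, M7, M8, M9, M10, M11, M12, M13}, which is all 13 zones.
No 3 of the 5 routes cover everything (all 10 combinations miss at least one zone), so 4 is optimal.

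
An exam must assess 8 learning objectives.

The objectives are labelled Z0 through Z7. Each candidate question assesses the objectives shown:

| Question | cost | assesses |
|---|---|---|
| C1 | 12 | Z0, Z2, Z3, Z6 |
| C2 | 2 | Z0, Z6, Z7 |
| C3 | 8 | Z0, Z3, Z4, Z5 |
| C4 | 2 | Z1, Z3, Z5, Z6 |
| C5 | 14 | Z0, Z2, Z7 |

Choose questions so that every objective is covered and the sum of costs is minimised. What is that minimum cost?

24

C3, C4, C5 together cover every objective (C3 ∪ C4 ∪ C5 = {Z0, Z1, Z2, Z3, Z4, Z5, Z6, Z7}); total cost 8 + 2 + 14 = 24.
No covering selection has total cost below 24.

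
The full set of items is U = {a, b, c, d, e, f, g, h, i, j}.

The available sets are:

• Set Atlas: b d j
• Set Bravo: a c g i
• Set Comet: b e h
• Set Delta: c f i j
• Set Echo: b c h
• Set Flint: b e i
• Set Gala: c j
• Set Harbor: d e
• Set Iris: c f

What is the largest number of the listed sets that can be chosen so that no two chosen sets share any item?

2

Flint, Iris are pairwise disjoint (Flint={b,e,i}; Iris={c,f}).
Every remaining set overlaps one of these, and no 3 of the listed sets are pairwise disjoint, so 2 is the maximum.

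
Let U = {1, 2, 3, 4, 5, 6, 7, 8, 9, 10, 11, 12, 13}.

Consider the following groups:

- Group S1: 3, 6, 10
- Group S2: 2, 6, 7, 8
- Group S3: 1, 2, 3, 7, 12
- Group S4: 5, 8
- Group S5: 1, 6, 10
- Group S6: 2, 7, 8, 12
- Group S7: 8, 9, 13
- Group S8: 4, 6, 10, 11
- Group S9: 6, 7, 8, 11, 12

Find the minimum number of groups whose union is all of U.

S3, S4, S7, and S8 cover everything between them: the union {1, 2, 3, 4, 5, 6, 7, 8, 9, 10, 11, 12, 13} is all of U.
Only S4 contains 5, so S4 is forced; the remaining 11 points need at least 3 more groups (each remaining group adds at most 5) — so at least 4 groups are needed, and 4 is optimal.

4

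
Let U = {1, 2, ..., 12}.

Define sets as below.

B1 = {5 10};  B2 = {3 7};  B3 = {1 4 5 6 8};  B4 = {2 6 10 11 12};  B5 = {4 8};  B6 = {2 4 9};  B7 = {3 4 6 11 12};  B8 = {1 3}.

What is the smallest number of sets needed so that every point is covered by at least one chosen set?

4

Take {B2, B3, B4, B6}. Their union is {1, 2, 3, 4, 5, 6, 7, 8, 9, 10, 11, 12}, which is all 12 points.
Only B6 contains 9, so B6 is forced; the remaining 9 points need at least 3 more sets (each remaining set adds at most 4) — so at least 4 sets are needed, and 4 is optimal.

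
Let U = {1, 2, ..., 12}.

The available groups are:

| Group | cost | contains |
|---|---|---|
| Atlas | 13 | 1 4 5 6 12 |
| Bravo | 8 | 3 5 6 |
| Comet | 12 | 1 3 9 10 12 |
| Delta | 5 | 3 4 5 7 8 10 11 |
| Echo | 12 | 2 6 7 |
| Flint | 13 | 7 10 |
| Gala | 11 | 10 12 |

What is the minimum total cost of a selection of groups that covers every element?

Comet, Delta, Echo together cover every element (Comet ∪ Delta ∪ Echo = {1, 2, 3, 4, 5, 6, 7, 8, 9, 10, 11, 12}); total cost 12 + 5 + 12 = 29.
No covering selection has total cost below 29.

29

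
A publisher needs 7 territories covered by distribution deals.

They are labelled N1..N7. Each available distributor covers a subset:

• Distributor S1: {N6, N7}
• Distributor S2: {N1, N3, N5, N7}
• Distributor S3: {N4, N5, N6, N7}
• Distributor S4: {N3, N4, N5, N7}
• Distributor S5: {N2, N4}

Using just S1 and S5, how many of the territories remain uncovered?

3

Union of S1, S5 = {N2, N4, N6, N7}.
Not covered: N1, N3, N5 — 3 territories.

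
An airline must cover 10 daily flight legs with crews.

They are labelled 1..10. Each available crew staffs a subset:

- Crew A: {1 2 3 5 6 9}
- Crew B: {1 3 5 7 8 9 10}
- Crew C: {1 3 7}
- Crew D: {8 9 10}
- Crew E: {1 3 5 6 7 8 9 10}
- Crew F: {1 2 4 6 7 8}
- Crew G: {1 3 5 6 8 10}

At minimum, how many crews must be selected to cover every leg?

2

B and F together: B ∪ F = {1, 2, 3, 4, 5, 6, 7, 8, 9, 10} — every leg is covered.
No single crew has all 10 legs (the largest, E, has 8), so 2 is optimal.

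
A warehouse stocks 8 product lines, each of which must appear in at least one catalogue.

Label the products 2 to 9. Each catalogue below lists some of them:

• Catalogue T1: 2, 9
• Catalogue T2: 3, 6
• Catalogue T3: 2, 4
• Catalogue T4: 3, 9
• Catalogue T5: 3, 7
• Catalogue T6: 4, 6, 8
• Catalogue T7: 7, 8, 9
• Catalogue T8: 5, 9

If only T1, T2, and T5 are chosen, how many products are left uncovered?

Union of T1, T2, T5 = {2, 3, 6, 7, 9}.
Not covered: 4, 5, 8 — 3 products.

3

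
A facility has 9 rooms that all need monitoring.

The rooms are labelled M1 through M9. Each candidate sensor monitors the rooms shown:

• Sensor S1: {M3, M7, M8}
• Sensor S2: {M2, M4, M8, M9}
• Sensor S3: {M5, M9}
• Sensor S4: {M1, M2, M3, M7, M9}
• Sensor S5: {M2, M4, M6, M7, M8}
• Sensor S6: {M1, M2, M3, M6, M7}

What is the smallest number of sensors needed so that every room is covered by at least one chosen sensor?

3

Take {S2, S3, S6}. Their union is {M1, M2, M3, M4, M5, M6, M7, M8, M9}, which is all 9 rooms.
Only S3 contains M5, so S3 is forced; the remaining 7 rooms need at least 2 more sensors (each remaining sensor adds at most 5) — so at least 3 sensors are needed, and 3 is optimal.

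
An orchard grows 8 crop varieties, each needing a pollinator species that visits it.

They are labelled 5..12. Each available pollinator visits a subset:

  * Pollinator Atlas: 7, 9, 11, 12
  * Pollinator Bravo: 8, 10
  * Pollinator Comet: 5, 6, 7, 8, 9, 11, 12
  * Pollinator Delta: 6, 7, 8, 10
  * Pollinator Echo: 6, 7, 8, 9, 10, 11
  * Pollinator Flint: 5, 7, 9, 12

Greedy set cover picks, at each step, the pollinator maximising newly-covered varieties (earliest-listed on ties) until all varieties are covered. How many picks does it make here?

2

Greedy: pick Comet (covers 7 new) → pick Bravo (covers 1 new). Total picks: 2.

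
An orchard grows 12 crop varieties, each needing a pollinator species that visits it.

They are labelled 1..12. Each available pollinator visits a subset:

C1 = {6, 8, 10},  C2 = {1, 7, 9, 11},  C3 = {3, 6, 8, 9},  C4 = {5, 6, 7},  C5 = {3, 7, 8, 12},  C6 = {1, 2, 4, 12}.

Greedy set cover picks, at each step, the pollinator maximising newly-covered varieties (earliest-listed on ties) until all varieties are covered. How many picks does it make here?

5

Greedy: pick C2 (covers 4 new) → pick C1 (covers 3 new) → pick C6 (covers 3 new) → pick C3 (covers 1 new) → pick C4 (covers 1 new). Total picks: 5.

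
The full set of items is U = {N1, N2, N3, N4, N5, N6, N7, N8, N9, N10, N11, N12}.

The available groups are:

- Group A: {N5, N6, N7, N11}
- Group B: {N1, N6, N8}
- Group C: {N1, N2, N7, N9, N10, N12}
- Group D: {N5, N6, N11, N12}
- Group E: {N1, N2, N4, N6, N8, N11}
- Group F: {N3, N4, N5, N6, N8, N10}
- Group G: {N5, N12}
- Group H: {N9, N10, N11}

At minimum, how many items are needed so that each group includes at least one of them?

3

The 3 items {N1, N5, N9} hit every group.
The groups B, G, H are pairwise disjoint, so any hitting set needs a separate item for each — at least 3. Hence 3 is optimal.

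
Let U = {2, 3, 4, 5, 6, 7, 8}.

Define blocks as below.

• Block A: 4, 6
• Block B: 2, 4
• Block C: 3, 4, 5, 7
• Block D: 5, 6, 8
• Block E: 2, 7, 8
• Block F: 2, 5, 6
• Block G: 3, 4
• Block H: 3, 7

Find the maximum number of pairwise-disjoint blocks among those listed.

3

B, D, H are pairwise disjoint (B={2,4}; D={5,6,8}; H={3,7}).
Every remaining block overlaps one of these, and no 4 of the listed blocks are pairwise disjoint, so 3 is the maximum.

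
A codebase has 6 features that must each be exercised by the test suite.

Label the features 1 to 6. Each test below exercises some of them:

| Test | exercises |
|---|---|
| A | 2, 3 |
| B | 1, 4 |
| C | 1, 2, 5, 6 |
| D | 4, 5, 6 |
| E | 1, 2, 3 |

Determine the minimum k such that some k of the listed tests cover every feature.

2

D and E together: D ∪ E = {1, 2, 3, 4, 5, 6} — every feature is covered.
No single test has all 6 features (the largest, C, has 4), so 2 is optimal.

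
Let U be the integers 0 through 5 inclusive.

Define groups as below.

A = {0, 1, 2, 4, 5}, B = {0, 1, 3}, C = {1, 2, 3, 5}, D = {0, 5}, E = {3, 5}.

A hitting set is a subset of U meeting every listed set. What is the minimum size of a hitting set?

2

The 2 elements {0, 3} hit every group.
No single element lies in every group, so at least 2 are needed and 2 is optimal.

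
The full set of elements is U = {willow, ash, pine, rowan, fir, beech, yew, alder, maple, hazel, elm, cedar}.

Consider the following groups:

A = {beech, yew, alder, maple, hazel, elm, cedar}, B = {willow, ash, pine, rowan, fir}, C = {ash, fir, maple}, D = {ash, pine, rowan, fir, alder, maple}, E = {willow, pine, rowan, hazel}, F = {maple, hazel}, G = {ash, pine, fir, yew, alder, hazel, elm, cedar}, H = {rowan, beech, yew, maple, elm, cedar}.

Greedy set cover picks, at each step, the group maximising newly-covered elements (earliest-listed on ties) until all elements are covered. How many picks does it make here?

3

Greedy: pick G (covers 8 new) → pick H (covers 3 new) → pick B (covers 1 new). Total picks: 3.
(The true minimum cover uses only 2 groups, so greedy is not optimal here.)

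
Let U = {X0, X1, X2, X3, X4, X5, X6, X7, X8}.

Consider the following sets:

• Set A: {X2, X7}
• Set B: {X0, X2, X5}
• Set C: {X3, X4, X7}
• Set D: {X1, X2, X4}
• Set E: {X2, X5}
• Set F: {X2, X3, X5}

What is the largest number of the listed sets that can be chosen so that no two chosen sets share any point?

2

B, C are pairwise disjoint (B={X0,X2,X5}; C={X3,X4,X7}).
Every remaining set overlaps one of these, and no 3 of the listed sets are pairwise disjoint, so 2 is the maximum.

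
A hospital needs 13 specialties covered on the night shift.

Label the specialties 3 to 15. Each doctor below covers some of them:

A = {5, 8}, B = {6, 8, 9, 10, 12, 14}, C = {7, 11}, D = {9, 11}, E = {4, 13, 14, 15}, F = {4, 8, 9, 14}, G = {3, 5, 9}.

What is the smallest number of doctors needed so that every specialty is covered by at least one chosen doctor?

B and C and E and G together: B ∪ C ∪ E ∪ G = {3, 4, 5, 6, 7, 8, 9, 10, 11, 12, 13, 14, 15} — every specialty is covered.
Only B contains 6, so B is forced; the remaining 7 specialties need at least 3 more doctors (each remaining doctor adds at most 3) — so at least 4 doctors are needed, and 4 is optimal.

4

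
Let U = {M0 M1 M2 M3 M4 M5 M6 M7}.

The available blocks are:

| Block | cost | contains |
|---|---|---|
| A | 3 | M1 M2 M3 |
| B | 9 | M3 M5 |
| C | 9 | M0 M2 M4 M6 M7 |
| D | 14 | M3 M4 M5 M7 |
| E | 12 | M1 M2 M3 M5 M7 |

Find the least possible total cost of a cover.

C, E together cover every element (C ∪ E = {M0, M1, M2, M3, M4, M5, M6, M7}); total cost 9 + 12 = 21.
No covering selection has total cost below 21.

21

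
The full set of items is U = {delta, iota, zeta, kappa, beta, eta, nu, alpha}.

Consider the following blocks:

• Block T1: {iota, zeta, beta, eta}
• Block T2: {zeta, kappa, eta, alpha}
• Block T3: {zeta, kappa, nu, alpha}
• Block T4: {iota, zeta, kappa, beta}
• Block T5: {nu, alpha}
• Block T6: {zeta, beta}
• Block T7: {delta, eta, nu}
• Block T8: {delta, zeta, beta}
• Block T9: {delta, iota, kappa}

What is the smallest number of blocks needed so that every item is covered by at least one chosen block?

3

T1, T2, and T7 cover everything between them: the union {delta, iota, zeta, kappa, beta, eta, nu, alpha} is all of U.
No 2 of the 9 blocks cover everything (all 36 combinations miss at least one item), so 3 is optimal.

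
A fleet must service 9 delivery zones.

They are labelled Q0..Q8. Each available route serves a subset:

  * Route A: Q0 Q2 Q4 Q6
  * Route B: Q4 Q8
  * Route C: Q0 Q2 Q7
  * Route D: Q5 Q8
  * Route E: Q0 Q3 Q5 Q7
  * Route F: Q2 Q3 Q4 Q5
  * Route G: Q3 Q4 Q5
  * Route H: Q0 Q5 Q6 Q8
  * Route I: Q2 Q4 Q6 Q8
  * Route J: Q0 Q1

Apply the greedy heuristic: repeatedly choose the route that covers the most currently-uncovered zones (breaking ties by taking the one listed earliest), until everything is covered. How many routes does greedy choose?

Greedy: pick A (covers 4 new) → pick E (covers 3 new) → pick B (covers 1 new) → pick J (covers 1 new). Total picks: 4.
(The true minimum cover uses only 3 routes, so greedy is not optimal here.)

4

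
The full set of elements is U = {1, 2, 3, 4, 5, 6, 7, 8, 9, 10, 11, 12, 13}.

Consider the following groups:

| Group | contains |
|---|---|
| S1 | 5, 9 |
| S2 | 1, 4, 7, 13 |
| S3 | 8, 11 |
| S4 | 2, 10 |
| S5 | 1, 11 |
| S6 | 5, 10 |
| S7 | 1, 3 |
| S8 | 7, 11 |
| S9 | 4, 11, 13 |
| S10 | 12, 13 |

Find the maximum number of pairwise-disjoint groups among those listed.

S1, S3, S4, S7, S10 are pairwise disjoint (S1={5,9}; S3={8,11}; S4={2,10}; S7={1,3}; S10={12,13}).
Every remaining group overlaps one of these, and no 6 of the listed groups are pairwise disjoint, so 5 is the maximum.

5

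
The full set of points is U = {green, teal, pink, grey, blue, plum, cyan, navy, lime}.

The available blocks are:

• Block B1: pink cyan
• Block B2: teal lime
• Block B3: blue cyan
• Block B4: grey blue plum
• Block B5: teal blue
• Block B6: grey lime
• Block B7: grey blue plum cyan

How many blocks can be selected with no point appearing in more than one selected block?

3

B1, B5, B6 are pairwise disjoint (B1={pink,cyan}; B5={teal,blue}; B6={grey,lime}).
Every remaining block overlaps one of these, and no 4 of the listed blocks are pairwise disjoint, so 3 is the maximum.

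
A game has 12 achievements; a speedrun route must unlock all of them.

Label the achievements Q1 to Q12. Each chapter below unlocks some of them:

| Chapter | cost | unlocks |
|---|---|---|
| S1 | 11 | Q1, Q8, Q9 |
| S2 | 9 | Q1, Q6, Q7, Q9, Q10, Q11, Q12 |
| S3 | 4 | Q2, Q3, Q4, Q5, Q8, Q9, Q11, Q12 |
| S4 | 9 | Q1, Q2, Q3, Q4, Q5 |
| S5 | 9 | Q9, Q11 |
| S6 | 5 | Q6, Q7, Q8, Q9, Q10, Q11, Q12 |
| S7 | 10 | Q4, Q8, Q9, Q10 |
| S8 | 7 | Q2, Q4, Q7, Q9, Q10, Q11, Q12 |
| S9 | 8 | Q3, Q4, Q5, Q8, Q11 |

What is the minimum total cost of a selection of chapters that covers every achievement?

13

S2, S3 together cover every achievement (S2 ∪ S3 = {Q1, Q2, Q3, Q4, Q5, Q6, Q7, Q8, Q9, Q10, Q11, Q12}); total cost 9 + 4 = 13.
The greedy pick S3, S6, S2 costs 18; no covering selection beats 13.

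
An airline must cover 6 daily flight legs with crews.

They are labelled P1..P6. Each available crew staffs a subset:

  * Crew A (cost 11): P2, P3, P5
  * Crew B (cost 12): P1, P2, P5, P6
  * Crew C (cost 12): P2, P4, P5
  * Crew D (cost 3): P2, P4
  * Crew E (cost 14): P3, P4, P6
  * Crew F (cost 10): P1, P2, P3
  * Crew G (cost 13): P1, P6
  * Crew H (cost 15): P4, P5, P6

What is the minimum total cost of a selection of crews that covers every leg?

B, D, F together cover every leg (B ∪ D ∪ F = {P1, P2, P3, P4, P5, P6}); total cost 12 + 3 + 10 = 25.
No covering selection has total cost below 25.

25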